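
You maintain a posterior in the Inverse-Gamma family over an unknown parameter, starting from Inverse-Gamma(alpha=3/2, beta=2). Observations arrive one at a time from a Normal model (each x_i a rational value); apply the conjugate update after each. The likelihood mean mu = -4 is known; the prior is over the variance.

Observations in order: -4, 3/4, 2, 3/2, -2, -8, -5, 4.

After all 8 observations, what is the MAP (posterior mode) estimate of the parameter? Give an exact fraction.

2845/208

obs 1: x=-4 → posterior Inverse-Gamma(2, 2)
obs 2: x=3/4 → posterior Inverse-Gamma(5/2, 425/32)
obs 3: x=2 → posterior Inverse-Gamma(3, 1001/32)
obs 4: x=3/2 → posterior Inverse-Gamma(7/2, 1485/32)
obs 5: x=-2 → posterior Inverse-Gamma(4, 1549/32)
obs 6: x=-8 → posterior Inverse-Gamma(9/2, 1805/32)
obs 7: x=-5 → posterior Inverse-Gamma(5, 1821/32)
obs 8: x=4 → posterior Inverse-Gamma(11/2, 2845/32)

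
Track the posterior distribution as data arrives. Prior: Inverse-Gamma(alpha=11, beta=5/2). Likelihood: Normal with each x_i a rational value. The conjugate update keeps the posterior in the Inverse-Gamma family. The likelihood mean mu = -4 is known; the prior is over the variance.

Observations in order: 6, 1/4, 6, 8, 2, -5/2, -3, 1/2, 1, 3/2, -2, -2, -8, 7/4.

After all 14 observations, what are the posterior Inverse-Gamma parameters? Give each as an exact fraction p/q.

obs 1: x=6 → posterior Inverse-Gamma(23/2, 105/2)
obs 2: x=1/4 → posterior Inverse-Gamma(12, 1969/32)
obs 3: x=6 → posterior Inverse-Gamma(25/2, 3569/32)
obs 4: x=8 → posterior Inverse-Gamma(13, 5873/32)
obs 5: x=2 → posterior Inverse-Gamma(27/2, 6449/32)
obs 6: x=-5/2 → posterior Inverse-Gamma(14, 6485/32)
obs 7: x=-3 → posterior Inverse-Gamma(29/2, 6501/32)
obs 8: x=1/2 → posterior Inverse-Gamma(15, 6825/32)
obs 9: x=1 → posterior Inverse-Gamma(31/2, 7225/32)
obs 10: x=3/2 → posterior Inverse-Gamma(16, 7709/32)
obs 11: x=-2 → posterior Inverse-Gamma(33/2, 7773/32)
obs 12: x=-2 → posterior Inverse-Gamma(17, 7837/32)
obs 13: x=-8 → posterior Inverse-Gamma(35/2, 8093/32)
obs 14: x=7/4 → posterior Inverse-Gamma(18, 4311/16)

alpha=18, beta=4311/16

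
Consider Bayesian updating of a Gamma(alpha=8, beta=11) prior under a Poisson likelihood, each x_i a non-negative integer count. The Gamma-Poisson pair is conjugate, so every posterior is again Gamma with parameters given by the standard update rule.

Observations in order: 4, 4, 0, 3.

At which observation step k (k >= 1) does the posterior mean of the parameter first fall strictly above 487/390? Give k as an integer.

k = 4

obs 1: x=4 → posterior Gamma(12, 12)
obs 2: x=4 → posterior Gamma(16, 13)
obs 3: x=0 → posterior Gamma(16, 14)
obs 4: x=3 → posterior Gamma(19, 15)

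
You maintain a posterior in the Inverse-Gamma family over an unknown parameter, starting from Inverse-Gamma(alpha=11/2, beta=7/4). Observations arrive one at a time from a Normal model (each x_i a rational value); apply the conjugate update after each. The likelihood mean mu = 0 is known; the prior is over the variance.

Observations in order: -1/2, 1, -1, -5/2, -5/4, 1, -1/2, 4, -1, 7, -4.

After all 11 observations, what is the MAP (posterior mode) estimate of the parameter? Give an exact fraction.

1549/384

obs 1: x=-1/2 → posterior Inverse-Gamma(6, 15/8)
obs 2: x=1 → posterior Inverse-Gamma(13/2, 19/8)
obs 3: x=-1 → posterior Inverse-Gamma(7, 23/8)
obs 4: x=-5/2 → posterior Inverse-Gamma(15/2, 6)
obs 5: x=-5/4 → posterior Inverse-Gamma(8, 217/32)
obs 6: x=1 → posterior Inverse-Gamma(17/2, 233/32)
obs 7: x=-1/2 → posterior Inverse-Gamma(9, 237/32)
obs 8: x=4 → posterior Inverse-Gamma(19/2, 493/32)
obs 9: x=-1 → posterior Inverse-Gamma(10, 509/32)
obs 10: x=7 → posterior Inverse-Gamma(21/2, 1293/32)
obs 11: x=-4 → posterior Inverse-Gamma(11, 1549/32)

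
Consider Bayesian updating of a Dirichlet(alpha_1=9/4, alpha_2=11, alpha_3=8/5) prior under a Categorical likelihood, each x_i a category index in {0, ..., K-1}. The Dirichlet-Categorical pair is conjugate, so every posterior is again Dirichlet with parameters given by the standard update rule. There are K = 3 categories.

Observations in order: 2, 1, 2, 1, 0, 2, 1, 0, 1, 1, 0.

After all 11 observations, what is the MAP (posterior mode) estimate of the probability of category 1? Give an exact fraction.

300/457

obs 1: x=2 → posterior Dirichlet(9/4, 11, 13/5)
obs 2: x=1 → posterior Dirichlet(9/4, 12, 13/5)
obs 3: x=2 → posterior Dirichlet(9/4, 12, 18/5)
obs 4: x=1 → posterior Dirichlet(9/4, 13, 18/5)
obs 5: x=0 → posterior Dirichlet(13/4, 13, 18/5)
obs 6: x=2 → posterior Dirichlet(13/4, 13, 23/5)
obs 7: x=1 → posterior Dirichlet(13/4, 14, 23/5)
obs 8: x=0 → posterior Dirichlet(17/4, 14, 23/5)
obs 9: x=1 → posterior Dirichlet(17/4, 15, 23/5)
obs 10: x=1 → posterior Dirichlet(17/4, 16, 23/5)
obs 11: x=0 → posterior Dirichlet(21/4, 16, 23/5)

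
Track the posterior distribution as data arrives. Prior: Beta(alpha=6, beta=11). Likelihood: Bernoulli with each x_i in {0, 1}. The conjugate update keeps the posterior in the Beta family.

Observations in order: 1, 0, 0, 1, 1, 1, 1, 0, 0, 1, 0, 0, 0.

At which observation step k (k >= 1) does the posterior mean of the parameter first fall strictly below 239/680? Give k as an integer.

k = 3

obs 1: x=1 → posterior Beta(7, 11)
obs 2: x=0 → posterior Beta(7, 12)
obs 3: x=0 → posterior Beta(7, 13)
obs 4: x=1 → posterior Beta(8, 13)
obs 5: x=1 → posterior Beta(9, 13)
obs 6: x=1 → posterior Beta(10, 13)
obs 7: x=1 → posterior Beta(11, 13)
obs 8: x=0 → posterior Beta(11, 14)
obs 9: x=0 → posterior Beta(11, 15)
obs 10: x=1 → posterior Beta(12, 15)
obs 11: x=0 → posterior Beta(12, 16)
obs 12: x=0 → posterior Beta(12, 17)
obs 13: x=0 → posterior Beta(12, 18)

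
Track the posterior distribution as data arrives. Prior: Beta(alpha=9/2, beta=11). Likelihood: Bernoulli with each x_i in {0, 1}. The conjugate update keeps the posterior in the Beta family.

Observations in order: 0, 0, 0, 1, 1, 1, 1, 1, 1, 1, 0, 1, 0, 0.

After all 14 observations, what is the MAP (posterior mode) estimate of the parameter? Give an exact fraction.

obs 1: x=0 → posterior Beta(9/2, 12)
obs 2: x=0 → posterior Beta(9/2, 13)
obs 3: x=0 → posterior Beta(9/2, 14)
obs 4: x=1 → posterior Beta(11/2, 14)
obs 5: x=1 → posterior Beta(13/2, 14)
obs 6: x=1 → posterior Beta(15/2, 14)
obs 7: x=1 → posterior Beta(17/2, 14)
obs 8: x=1 → posterior Beta(19/2, 14)
obs 9: x=1 → posterior Beta(21/2, 14)
obs 10: x=1 → posterior Beta(23/2, 14)
obs 11: x=0 → posterior Beta(23/2, 15)
obs 12: x=1 → posterior Beta(25/2, 15)
obs 13: x=0 → posterior Beta(25/2, 16)
obs 14: x=0 → posterior Beta(25/2, 17)

23/55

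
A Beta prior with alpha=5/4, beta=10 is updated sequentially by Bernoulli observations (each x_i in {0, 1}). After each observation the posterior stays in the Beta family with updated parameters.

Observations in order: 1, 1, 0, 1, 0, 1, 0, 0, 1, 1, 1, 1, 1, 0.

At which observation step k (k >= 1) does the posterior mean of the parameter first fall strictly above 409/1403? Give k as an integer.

k = 6

obs 1: x=1 → posterior Beta(9/4, 10)
obs 2: x=1 → posterior Beta(13/4, 10)
obs 3: x=0 → posterior Beta(13/4, 11)
obs 4: x=1 → posterior Beta(17/4, 11)
obs 5: x=0 → posterior Beta(17/4, 12)
obs 6: x=1 → posterior Beta(21/4, 12)
obs 7: x=0 → posterior Beta(21/4, 13)
obs 8: x=0 → posterior Beta(21/4, 14)
obs 9: x=1 → posterior Beta(25/4, 14)
obs 10: x=1 → posterior Beta(29/4, 14)
obs 11: x=1 → posterior Beta(33/4, 14)
obs 12: x=1 → posterior Beta(37/4, 14)
obs 13: x=1 → posterior Beta(41/4, 14)
obs 14: x=0 → posterior Beta(41/4, 15)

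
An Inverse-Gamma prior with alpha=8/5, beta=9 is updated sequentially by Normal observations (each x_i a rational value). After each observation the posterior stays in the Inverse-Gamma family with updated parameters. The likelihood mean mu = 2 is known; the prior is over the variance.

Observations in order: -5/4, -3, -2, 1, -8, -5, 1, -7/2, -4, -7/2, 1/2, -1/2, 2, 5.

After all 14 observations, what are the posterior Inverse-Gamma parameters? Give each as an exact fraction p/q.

obs 1: x=-5/4 → posterior Inverse-Gamma(21/10, 457/32)
obs 2: x=-3 → posterior Inverse-Gamma(13/5, 857/32)
obs 3: x=-2 → posterior Inverse-Gamma(31/10, 1113/32)
obs 4: x=1 → posterior Inverse-Gamma(18/5, 1129/32)
obs 5: x=-8 → posterior Inverse-Gamma(41/10, 2729/32)
obs 6: x=-5 → posterior Inverse-Gamma(23/5, 3513/32)
obs 7: x=1 → posterior Inverse-Gamma(51/10, 3529/32)
obs 8: x=-7/2 → posterior Inverse-Gamma(28/5, 4013/32)
obs 9: x=-4 → posterior Inverse-Gamma(61/10, 4589/32)
obs 10: x=-7/2 → posterior Inverse-Gamma(33/5, 5073/32)
obs 11: x=1/2 → posterior Inverse-Gamma(71/10, 5109/32)
obs 12: x=-1/2 → posterior Inverse-Gamma(38/5, 5209/32)
obs 13: x=2 → posterior Inverse-Gamma(81/10, 5209/32)
obs 14: x=5 → posterior Inverse-Gamma(43/5, 5353/32)

alpha=43/5, beta=5353/32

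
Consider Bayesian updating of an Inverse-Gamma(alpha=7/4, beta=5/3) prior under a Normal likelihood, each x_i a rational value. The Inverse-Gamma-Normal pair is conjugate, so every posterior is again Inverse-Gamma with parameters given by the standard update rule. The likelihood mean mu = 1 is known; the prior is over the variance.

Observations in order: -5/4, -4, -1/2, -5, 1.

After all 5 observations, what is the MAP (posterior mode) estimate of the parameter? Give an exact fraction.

obs 1: x=-5/4 → posterior Inverse-Gamma(9/4, 403/96)
obs 2: x=-4 → posterior Inverse-Gamma(11/4, 1603/96)
obs 3: x=-1/2 → posterior Inverse-Gamma(13/4, 1711/96)
obs 4: x=-5 → posterior Inverse-Gamma(15/4, 3439/96)
obs 5: x=1 → posterior Inverse-Gamma(17/4, 3439/96)

3439/504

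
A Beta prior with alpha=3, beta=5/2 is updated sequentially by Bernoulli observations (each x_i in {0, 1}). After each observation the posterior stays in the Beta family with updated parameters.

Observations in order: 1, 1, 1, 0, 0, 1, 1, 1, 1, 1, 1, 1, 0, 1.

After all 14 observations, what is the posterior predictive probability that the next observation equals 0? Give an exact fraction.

11/39

obs 1: x=1 → posterior Beta(4, 5/2)
obs 2: x=1 → posterior Beta(5, 5/2)
obs 3: x=1 → posterior Beta(6, 5/2)
obs 4: x=0 → posterior Beta(6, 7/2)
obs 5: x=0 → posterior Beta(6, 9/2)
obs 6: x=1 → posterior Beta(7, 9/2)
obs 7: x=1 → posterior Beta(8, 9/2)
obs 8: x=1 → posterior Beta(9, 9/2)
obs 9: x=1 → posterior Beta(10, 9/2)
obs 10: x=1 → posterior Beta(11, 9/2)
obs 11: x=1 → posterior Beta(12, 9/2)
obs 12: x=1 → posterior Beta(13, 9/2)
obs 13: x=0 → posterior Beta(13, 11/2)
obs 14: x=1 → posterior Beta(14, 11/2)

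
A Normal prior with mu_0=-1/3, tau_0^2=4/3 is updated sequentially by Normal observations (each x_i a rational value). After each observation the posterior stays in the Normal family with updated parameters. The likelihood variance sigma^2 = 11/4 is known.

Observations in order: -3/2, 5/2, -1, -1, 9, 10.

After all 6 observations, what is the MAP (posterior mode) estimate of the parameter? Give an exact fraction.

277/129

obs 1: x=-3/2 → posterior Normal(-5/7, 44/49)
obs 2: x=5/2 → posterior Normal(1/13, 44/65)
obs 3: x=-1 → posterior Normal(-11/81, 44/81)
obs 4: x=-1 → posterior Normal(-27/97, 44/97)
obs 5: x=9 → posterior Normal(117/113, 44/113)
obs 6: x=10 → posterior Normal(277/129, 44/129)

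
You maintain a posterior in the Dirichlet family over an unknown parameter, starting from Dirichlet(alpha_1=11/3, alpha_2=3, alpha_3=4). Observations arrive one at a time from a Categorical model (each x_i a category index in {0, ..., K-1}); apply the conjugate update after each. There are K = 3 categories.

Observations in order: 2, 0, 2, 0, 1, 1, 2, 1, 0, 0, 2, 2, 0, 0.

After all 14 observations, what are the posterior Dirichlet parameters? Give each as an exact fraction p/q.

obs 1: x=2 → posterior Dirichlet(11/3, 3, 5)
obs 2: x=0 → posterior Dirichlet(14/3, 3, 5)
obs 3: x=2 → posterior Dirichlet(14/3, 3, 6)
obs 4: x=0 → posterior Dirichlet(17/3, 3, 6)
obs 5: x=1 → posterior Dirichlet(17/3, 4, 6)
obs 6: x=1 → posterior Dirichlet(17/3, 5, 6)
obs 7: x=2 → posterior Dirichlet(17/3, 5, 7)
obs 8: x=1 → posterior Dirichlet(17/3, 6, 7)
obs 9: x=0 → posterior Dirichlet(20/3, 6, 7)
obs 10: x=0 → posterior Dirichlet(23/3, 6, 7)
obs 11: x=2 → posterior Dirichlet(23/3, 6, 8)
obs 12: x=2 → posterior Dirichlet(23/3, 6, 9)
obs 13: x=0 → posterior Dirichlet(26/3, 6, 9)
obs 14: x=0 → posterior Dirichlet(29/3, 6, 9)

alpha_1=29/3, alpha_2=6, alpha_3=9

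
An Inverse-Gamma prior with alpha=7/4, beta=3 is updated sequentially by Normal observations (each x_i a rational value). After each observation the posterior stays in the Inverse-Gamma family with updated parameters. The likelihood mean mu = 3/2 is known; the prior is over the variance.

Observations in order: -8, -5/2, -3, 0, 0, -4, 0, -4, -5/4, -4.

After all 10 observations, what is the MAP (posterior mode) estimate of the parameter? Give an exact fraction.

obs 1: x=-8 → posterior Inverse-Gamma(9/4, 385/8)
obs 2: x=-5/2 → posterior Inverse-Gamma(11/4, 449/8)
obs 3: x=-3 → posterior Inverse-Gamma(13/4, 265/4)
obs 4: x=0 → posterior Inverse-Gamma(15/4, 539/8)
obs 5: x=0 → posterior Inverse-Gamma(17/4, 137/2)
obs 6: x=-4 → posterior Inverse-Gamma(19/4, 669/8)
obs 7: x=0 → posterior Inverse-Gamma(21/4, 339/4)
obs 8: x=-4 → posterior Inverse-Gamma(23/4, 799/8)
obs 9: x=-5/4 → posterior Inverse-Gamma(25/4, 3317/32)
obs 10: x=-4 → posterior Inverse-Gamma(27/4, 3801/32)

3801/248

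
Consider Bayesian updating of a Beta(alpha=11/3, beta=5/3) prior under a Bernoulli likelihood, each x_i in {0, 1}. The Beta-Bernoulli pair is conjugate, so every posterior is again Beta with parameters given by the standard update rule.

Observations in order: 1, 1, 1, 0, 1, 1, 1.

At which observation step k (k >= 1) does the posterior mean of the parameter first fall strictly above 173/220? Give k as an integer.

obs 1: x=1 → posterior Beta(14/3, 5/3)
obs 2: x=1 → posterior Beta(17/3, 5/3)
obs 3: x=1 → posterior Beta(20/3, 5/3)
obs 4: x=0 → posterior Beta(20/3, 8/3)
obs 5: x=1 → posterior Beta(23/3, 8/3)
obs 6: x=1 → posterior Beta(26/3, 8/3)
obs 7: x=1 → posterior Beta(29/3, 8/3)

k = 3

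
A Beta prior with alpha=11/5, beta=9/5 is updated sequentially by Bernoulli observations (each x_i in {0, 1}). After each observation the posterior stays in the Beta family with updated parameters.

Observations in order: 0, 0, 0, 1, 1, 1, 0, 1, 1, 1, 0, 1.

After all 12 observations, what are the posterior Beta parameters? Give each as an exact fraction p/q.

obs 1: x=0 → posterior Beta(11/5, 14/5)
obs 2: x=0 → posterior Beta(11/5, 19/5)
obs 3: x=0 → posterior Beta(11/5, 24/5)
obs 4: x=1 → posterior Beta(16/5, 24/5)
obs 5: x=1 → posterior Beta(21/5, 24/5)
obs 6: x=1 → posterior Beta(26/5, 24/5)
obs 7: x=0 → posterior Beta(26/5, 29/5)
obs 8: x=1 → posterior Beta(31/5, 29/5)
obs 9: x=1 → posterior Beta(36/5, 29/5)
obs 10: x=1 → posterior Beta(41/5, 29/5)
obs 11: x=0 → posterior Beta(41/5, 34/5)
obs 12: x=1 → posterior Beta(46/5, 34/5)

alpha=46/5, beta=34/5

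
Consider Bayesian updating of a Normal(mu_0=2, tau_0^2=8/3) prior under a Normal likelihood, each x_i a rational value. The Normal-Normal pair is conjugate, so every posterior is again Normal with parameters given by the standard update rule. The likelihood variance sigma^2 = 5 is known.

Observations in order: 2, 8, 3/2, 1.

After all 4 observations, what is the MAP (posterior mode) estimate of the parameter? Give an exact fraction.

obs 1: x=2 → posterior Normal(2, 40/23)
obs 2: x=8 → posterior Normal(110/31, 40/31)
obs 3: x=3/2 → posterior Normal(122/39, 40/39)
obs 4: x=1 → posterior Normal(130/47, 40/47)

130/47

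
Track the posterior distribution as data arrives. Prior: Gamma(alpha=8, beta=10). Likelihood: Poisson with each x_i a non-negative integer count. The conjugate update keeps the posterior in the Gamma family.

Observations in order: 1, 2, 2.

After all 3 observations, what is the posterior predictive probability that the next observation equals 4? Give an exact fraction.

19686881928496445/1088976668904685568

obs 1: x=1 → posterior Gamma(9, 11)
obs 2: x=2 → posterior Gamma(11, 12)
obs 3: x=2 → posterior Gamma(13, 13)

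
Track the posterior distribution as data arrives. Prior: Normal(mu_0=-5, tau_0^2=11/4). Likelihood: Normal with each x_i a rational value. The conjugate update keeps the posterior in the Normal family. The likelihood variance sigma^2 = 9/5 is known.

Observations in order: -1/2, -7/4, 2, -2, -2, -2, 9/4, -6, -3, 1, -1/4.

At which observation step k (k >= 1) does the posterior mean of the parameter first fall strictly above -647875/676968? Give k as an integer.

obs 1: x=-1/2 → posterior Normal(-415/182, 99/91)
obs 2: x=-7/4 → posterior Normal(-1215/584, 99/146)
obs 3: x=2 → posterior Normal(-775/804, 33/67)
obs 4: x=-2 → posterior Normal(-1215/1024, 99/256)
obs 5: x=-2 → posterior Normal(-1655/1244, 99/311)
obs 6: x=-2 → posterior Normal(-2095/1464, 33/122)
obs 7: x=9/4 → posterior Normal(-400/421, 99/421)
obs 8: x=-6 → posterior Normal(-365/238, 99/476)
obs 9: x=-3 → posterior Normal(-895/531, 11/59)
obs 10: x=1 → posterior Normal(-420/293, 99/586)
obs 11: x=-1/4 → posterior Normal(-3415/2564, 99/641)

k = 7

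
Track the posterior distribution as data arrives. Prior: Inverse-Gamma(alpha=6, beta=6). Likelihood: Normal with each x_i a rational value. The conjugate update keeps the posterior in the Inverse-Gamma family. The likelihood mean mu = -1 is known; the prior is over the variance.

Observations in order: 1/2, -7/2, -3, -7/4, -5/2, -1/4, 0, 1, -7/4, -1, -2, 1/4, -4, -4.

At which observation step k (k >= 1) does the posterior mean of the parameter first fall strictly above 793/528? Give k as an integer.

obs 1: x=1/2 → posterior Inverse-Gamma(13/2, 57/8)
obs 2: x=-7/2 → posterior Inverse-Gamma(7, 41/4)
obs 3: x=-3 → posterior Inverse-Gamma(15/2, 49/4)
obs 4: x=-7/4 → posterior Inverse-Gamma(8, 401/32)
obs 5: x=-5/2 → posterior Inverse-Gamma(17/2, 437/32)
obs 6: x=-1/4 → posterior Inverse-Gamma(9, 223/16)
obs 7: x=0 → posterior Inverse-Gamma(19/2, 231/16)
obs 8: x=1 → posterior Inverse-Gamma(10, 263/16)
obs 9: x=-7/4 → posterior Inverse-Gamma(21/2, 535/32)
obs 10: x=-1 → posterior Inverse-Gamma(11, 535/32)
obs 11: x=-2 → posterior Inverse-Gamma(23/2, 551/32)
obs 12: x=1/4 → posterior Inverse-Gamma(12, 18)
obs 13: x=-4 → posterior Inverse-Gamma(25/2, 45/2)
obs 14: x=-4 → posterior Inverse-Gamma(13, 27)

k = 2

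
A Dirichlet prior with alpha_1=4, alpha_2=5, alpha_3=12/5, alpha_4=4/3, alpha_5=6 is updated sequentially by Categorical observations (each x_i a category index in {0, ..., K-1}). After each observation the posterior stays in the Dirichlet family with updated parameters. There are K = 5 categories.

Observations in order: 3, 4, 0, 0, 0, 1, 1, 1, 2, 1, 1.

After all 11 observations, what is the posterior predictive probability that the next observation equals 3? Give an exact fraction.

35/446

obs 1: x=3 → posterior Dirichlet(4, 5, 12/5, 7/3, 6)
obs 2: x=4 → posterior Dirichlet(4, 5, 12/5, 7/3, 7)
obs 3: x=0 → posterior Dirichlet(5, 5, 12/5, 7/3, 7)
obs 4: x=0 → posterior Dirichlet(6, 5, 12/5, 7/3, 7)
obs 5: x=0 → posterior Dirichlet(7, 5, 12/5, 7/3, 7)
obs 6: x=1 → posterior Dirichlet(7, 6, 12/5, 7/3, 7)
obs 7: x=1 → posterior Dirichlet(7, 7, 12/5, 7/3, 7)
obs 8: x=1 → posterior Dirichlet(7, 8, 12/5, 7/3, 7)
obs 9: x=2 → posterior Dirichlet(7, 8, 17/5, 7/3, 7)
obs 10: x=1 → posterior Dirichlet(7, 9, 17/5, 7/3, 7)
obs 11: x=1 → posterior Dirichlet(7, 10, 17/5, 7/3, 7)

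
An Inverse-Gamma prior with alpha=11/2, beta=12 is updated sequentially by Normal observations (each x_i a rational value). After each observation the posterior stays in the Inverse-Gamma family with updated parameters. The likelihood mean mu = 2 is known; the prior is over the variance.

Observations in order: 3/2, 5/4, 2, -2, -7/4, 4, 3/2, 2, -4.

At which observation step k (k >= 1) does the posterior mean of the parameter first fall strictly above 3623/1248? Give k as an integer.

obs 1: x=3/2 → posterior Inverse-Gamma(6, 97/8)
obs 2: x=5/4 → posterior Inverse-Gamma(13/2, 397/32)
obs 3: x=2 → posterior Inverse-Gamma(7, 397/32)
obs 4: x=-2 → posterior Inverse-Gamma(15/2, 653/32)
obs 5: x=-7/4 → posterior Inverse-Gamma(8, 439/16)
obs 6: x=4 → posterior Inverse-Gamma(17/2, 471/16)
obs 7: x=3/2 → posterior Inverse-Gamma(9, 473/16)
obs 8: x=2 → posterior Inverse-Gamma(19/2, 473/16)
obs 9: x=-4 → posterior Inverse-Gamma(10, 761/16)

k = 4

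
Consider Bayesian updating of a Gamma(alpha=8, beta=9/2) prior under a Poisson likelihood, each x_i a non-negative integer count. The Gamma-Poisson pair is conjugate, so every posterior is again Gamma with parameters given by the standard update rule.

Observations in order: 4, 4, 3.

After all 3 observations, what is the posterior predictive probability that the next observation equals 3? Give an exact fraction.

obs 1: x=4 → posterior Gamma(12, 11/2)
obs 2: x=4 → posterior Gamma(16, 13/2)
obs 3: x=3 → posterior Gamma(19, 15/2)

235871544053649902343750000/1174562876521148458974062689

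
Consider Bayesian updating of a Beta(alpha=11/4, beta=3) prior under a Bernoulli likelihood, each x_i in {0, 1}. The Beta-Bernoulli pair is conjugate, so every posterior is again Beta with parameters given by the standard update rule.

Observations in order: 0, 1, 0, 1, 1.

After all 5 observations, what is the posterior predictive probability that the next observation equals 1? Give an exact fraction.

23/43

obs 1: x=0 → posterior Beta(11/4, 4)
obs 2: x=1 → posterior Beta(15/4, 4)
obs 3: x=0 → posterior Beta(15/4, 5)
obs 4: x=1 → posterior Beta(19/4, 5)
obs 5: x=1 → posterior Beta(23/4, 5)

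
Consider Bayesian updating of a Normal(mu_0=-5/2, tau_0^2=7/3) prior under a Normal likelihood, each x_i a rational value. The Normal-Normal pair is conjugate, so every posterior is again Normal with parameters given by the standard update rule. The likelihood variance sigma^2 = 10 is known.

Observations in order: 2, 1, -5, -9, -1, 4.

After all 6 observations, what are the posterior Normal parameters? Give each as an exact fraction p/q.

obs 1: x=2 → posterior Normal(-61/37, 70/37)
obs 2: x=1 → posterior Normal(-27/22, 35/22)
obs 3: x=-5 → posterior Normal(-89/51, 70/51)
obs 4: x=-9 → posterior Normal(-76/29, 35/29)
obs 5: x=-1 → posterior Normal(-159/65, 14/13)
obs 6: x=4 → posterior Normal(-131/72, 35/36)

mu_0=-131/72, tau_0^2=35/36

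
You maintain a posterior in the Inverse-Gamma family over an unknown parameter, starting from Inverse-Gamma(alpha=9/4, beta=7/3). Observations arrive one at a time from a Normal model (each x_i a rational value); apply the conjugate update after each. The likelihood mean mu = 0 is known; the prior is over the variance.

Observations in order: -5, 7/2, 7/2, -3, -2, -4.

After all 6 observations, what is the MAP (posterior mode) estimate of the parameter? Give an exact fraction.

499/75

obs 1: x=-5 → posterior Inverse-Gamma(11/4, 89/6)
obs 2: x=7/2 → posterior Inverse-Gamma(13/4, 503/24)
obs 3: x=7/2 → posterior Inverse-Gamma(15/4, 325/12)
obs 4: x=-3 → posterior Inverse-Gamma(17/4, 379/12)
obs 5: x=-2 → posterior Inverse-Gamma(19/4, 403/12)
obs 6: x=-4 → posterior Inverse-Gamma(21/4, 499/12)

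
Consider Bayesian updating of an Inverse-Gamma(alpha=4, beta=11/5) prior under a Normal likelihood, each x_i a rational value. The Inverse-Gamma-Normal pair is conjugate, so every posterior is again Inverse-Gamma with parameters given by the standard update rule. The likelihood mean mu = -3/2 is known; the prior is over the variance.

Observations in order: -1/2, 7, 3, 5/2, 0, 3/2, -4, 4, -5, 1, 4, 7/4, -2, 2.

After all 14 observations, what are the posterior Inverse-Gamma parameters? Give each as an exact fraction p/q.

obs 1: x=-1/2 → posterior Inverse-Gamma(9/2, 27/10)
obs 2: x=7 → posterior Inverse-Gamma(5, 1553/40)
obs 3: x=3 → posterior Inverse-Gamma(11/2, 979/20)
obs 4: x=5/2 → posterior Inverse-Gamma(6, 1139/20)
obs 5: x=0 → posterior Inverse-Gamma(13/2, 2323/40)
obs 6: x=3/2 → posterior Inverse-Gamma(7, 2503/40)
obs 7: x=-4 → posterior Inverse-Gamma(15/2, 657/10)
obs 8: x=4 → posterior Inverse-Gamma(8, 3233/40)
obs 9: x=-5 → posterior Inverse-Gamma(17/2, 1739/20)
obs 10: x=1 → posterior Inverse-Gamma(9, 3603/40)
obs 11: x=4 → posterior Inverse-Gamma(19/2, 526/5)
obs 12: x=7/4 → posterior Inverse-Gamma(10, 17677/160)
obs 13: x=-2 → posterior Inverse-Gamma(21/2, 17697/160)
obs 14: x=2 → posterior Inverse-Gamma(11, 18677/160)

alpha=11, beta=18677/160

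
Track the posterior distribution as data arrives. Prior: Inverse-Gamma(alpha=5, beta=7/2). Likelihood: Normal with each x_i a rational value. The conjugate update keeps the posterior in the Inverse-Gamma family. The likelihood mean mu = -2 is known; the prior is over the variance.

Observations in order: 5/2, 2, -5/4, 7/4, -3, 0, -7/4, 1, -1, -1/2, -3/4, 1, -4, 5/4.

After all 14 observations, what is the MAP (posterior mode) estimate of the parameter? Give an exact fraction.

1605/416

obs 1: x=5/2 → posterior Inverse-Gamma(11/2, 109/8)
obs 2: x=2 → posterior Inverse-Gamma(6, 173/8)
obs 3: x=-5/4 → posterior Inverse-Gamma(13/2, 701/32)
obs 4: x=7/4 → posterior Inverse-Gamma(7, 463/16)
obs 5: x=-3 → posterior Inverse-Gamma(15/2, 471/16)
obs 6: x=0 → posterior Inverse-Gamma(8, 503/16)
obs 7: x=-7/4 → posterior Inverse-Gamma(17/2, 1007/32)
obs 8: x=1 → posterior Inverse-Gamma(9, 1151/32)
obs 9: x=-1 → posterior Inverse-Gamma(19/2, 1167/32)
obs 10: x=-1/2 → posterior Inverse-Gamma(10, 1203/32)
obs 11: x=-3/4 → posterior Inverse-Gamma(21/2, 307/8)
obs 12: x=1 → posterior Inverse-Gamma(11, 343/8)
obs 13: x=-4 → posterior Inverse-Gamma(23/2, 359/8)
obs 14: x=5/4 → posterior Inverse-Gamma(12, 1605/32)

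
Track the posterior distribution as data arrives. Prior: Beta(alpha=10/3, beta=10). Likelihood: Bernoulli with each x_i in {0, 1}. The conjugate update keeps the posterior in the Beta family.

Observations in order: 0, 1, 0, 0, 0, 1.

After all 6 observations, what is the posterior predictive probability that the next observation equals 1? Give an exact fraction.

obs 1: x=0 → posterior Beta(10/3, 11)
obs 2: x=1 → posterior Beta(13/3, 11)
obs 3: x=0 → posterior Beta(13/3, 12)
obs 4: x=0 → posterior Beta(13/3, 13)
obs 5: x=0 → posterior Beta(13/3, 14)
obs 6: x=1 → posterior Beta(16/3, 14)

8/29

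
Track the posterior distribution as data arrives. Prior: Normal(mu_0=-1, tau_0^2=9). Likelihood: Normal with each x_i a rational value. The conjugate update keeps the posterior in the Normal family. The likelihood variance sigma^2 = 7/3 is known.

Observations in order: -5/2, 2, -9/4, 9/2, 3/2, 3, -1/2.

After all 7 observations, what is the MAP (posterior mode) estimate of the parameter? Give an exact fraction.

593/784

obs 1: x=-5/2 → posterior Normal(-149/68, 63/34)
obs 2: x=2 → posterior Normal(-41/122, 63/61)
obs 3: x=-9/4 → posterior Normal(-325/352, 63/88)
obs 4: x=9/2 → posterior Normal(7/20, 63/115)
obs 5: x=3/2 → posterior Normal(323/568, 63/142)
obs 6: x=3 → posterior Normal(647/676, 63/169)
obs 7: x=-1/2 → posterior Normal(593/784, 9/28)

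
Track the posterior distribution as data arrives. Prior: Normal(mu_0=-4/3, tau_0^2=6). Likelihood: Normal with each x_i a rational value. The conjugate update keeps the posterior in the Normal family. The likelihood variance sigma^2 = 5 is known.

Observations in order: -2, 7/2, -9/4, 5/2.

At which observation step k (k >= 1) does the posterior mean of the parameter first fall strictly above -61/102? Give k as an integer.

k = 2

obs 1: x=-2 → posterior Normal(-56/33, 30/11)
obs 2: x=7/2 → posterior Normal(7/51, 30/17)
obs 3: x=-9/4 → posterior Normal(-67/138, 30/23)
obs 4: x=5/2 → posterior Normal(23/174, 30/29)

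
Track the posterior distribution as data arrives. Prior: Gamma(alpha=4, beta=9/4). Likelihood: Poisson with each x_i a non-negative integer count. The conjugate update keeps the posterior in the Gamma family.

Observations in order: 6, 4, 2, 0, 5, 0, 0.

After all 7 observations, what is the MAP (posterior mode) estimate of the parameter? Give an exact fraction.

obs 1: x=6 → posterior Gamma(10, 13/4)
obs 2: x=4 → posterior Gamma(14, 17/4)
obs 3: x=2 → posterior Gamma(16, 21/4)
obs 4: x=0 → posterior Gamma(16, 25/4)
obs 5: x=5 → posterior Gamma(21, 29/4)
obs 6: x=0 → posterior Gamma(21, 33/4)
obs 7: x=0 → posterior Gamma(21, 37/4)

80/37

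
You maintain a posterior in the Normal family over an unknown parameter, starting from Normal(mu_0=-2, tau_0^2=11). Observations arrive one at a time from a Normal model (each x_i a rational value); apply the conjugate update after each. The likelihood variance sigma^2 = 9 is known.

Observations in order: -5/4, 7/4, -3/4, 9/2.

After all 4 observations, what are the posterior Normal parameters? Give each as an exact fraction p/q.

obs 1: x=-5/4 → posterior Normal(-127/80, 99/20)
obs 2: x=7/4 → posterior Normal(-25/62, 99/31)
obs 3: x=-3/4 → posterior Normal(-83/168, 33/14)
obs 4: x=9/2 → posterior Normal(115/212, 99/53)

mu_0=115/212, tau_0^2=99/53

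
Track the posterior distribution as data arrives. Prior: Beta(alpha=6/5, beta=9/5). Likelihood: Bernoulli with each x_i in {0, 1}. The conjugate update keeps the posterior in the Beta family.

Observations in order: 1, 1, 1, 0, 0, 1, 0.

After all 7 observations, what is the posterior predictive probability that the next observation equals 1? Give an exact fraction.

obs 1: x=1 → posterior Beta(11/5, 9/5)
obs 2: x=1 → posterior Beta(16/5, 9/5)
obs 3: x=1 → posterior Beta(21/5, 9/5)
obs 4: x=0 → posterior Beta(21/5, 14/5)
obs 5: x=0 → posterior Beta(21/5, 19/5)
obs 6: x=1 → posterior Beta(26/5, 19/5)
obs 7: x=0 → posterior Beta(26/5, 24/5)

13/25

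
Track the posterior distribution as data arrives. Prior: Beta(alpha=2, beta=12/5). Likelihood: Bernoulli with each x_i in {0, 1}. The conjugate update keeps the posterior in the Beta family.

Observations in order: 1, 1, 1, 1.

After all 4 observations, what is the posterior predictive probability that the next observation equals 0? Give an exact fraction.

obs 1: x=1 → posterior Beta(3, 12/5)
obs 2: x=1 → posterior Beta(4, 12/5)
obs 3: x=1 → posterior Beta(5, 12/5)
obs 4: x=1 → posterior Beta(6, 12/5)

2/7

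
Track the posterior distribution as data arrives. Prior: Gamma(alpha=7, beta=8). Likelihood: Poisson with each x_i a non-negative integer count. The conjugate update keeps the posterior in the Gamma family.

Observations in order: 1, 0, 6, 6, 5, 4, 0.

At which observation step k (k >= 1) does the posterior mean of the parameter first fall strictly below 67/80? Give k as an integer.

k = 2

obs 1: x=1 → posterior Gamma(8, 9)
obs 2: x=0 → posterior Gamma(8, 10)
obs 3: x=6 → posterior Gamma(14, 11)
obs 4: x=6 → posterior Gamma(20, 12)
obs 5: x=5 → posterior Gamma(25, 13)
obs 6: x=4 → posterior Gamma(29, 14)
obs 7: x=0 → posterior Gamma(29, 15)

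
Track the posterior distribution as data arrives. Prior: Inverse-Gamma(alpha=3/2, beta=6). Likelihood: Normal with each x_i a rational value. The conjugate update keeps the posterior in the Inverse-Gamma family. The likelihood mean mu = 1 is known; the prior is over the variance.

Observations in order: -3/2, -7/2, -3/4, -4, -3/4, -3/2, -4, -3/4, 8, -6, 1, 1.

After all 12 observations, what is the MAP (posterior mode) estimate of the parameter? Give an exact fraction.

3231/272

obs 1: x=-3/2 → posterior Inverse-Gamma(2, 73/8)
obs 2: x=-7/2 → posterior Inverse-Gamma(5/2, 77/4)
obs 3: x=-3/4 → posterior Inverse-Gamma(3, 665/32)
obs 4: x=-4 → posterior Inverse-Gamma(7/2, 1065/32)
obs 5: x=-3/4 → posterior Inverse-Gamma(4, 557/16)
obs 6: x=-3/2 → posterior Inverse-Gamma(9/2, 607/16)
obs 7: x=-4 → posterior Inverse-Gamma(5, 807/16)
obs 8: x=-3/4 → posterior Inverse-Gamma(11/2, 1663/32)
obs 9: x=8 → posterior Inverse-Gamma(6, 2447/32)
obs 10: x=-6 → posterior Inverse-Gamma(13/2, 3231/32)
obs 11: x=1 → posterior Inverse-Gamma(7, 3231/32)
obs 12: x=1 → posterior Inverse-Gamma(15/2, 3231/32)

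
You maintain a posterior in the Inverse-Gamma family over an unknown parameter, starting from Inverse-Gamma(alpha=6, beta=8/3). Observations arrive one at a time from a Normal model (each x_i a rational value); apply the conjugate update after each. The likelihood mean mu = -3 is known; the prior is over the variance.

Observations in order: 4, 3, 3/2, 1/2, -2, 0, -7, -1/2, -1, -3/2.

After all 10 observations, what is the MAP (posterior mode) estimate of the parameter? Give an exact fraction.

121/18

obs 1: x=4 → posterior Inverse-Gamma(13/2, 163/6)
obs 2: x=3 → posterior Inverse-Gamma(7, 271/6)
obs 3: x=3/2 → posterior Inverse-Gamma(15/2, 1327/24)
obs 4: x=1/2 → posterior Inverse-Gamma(8, 737/12)
obs 5: x=-2 → posterior Inverse-Gamma(17/2, 743/12)
obs 6: x=0 → posterior Inverse-Gamma(9, 797/12)
obs 7: x=-7 → posterior Inverse-Gamma(19/2, 893/12)
obs 8: x=-1/2 → posterior Inverse-Gamma(10, 1861/24)
obs 9: x=-1 → posterior Inverse-Gamma(21/2, 1909/24)
obs 10: x=-3/2 → posterior Inverse-Gamma(11, 242/3)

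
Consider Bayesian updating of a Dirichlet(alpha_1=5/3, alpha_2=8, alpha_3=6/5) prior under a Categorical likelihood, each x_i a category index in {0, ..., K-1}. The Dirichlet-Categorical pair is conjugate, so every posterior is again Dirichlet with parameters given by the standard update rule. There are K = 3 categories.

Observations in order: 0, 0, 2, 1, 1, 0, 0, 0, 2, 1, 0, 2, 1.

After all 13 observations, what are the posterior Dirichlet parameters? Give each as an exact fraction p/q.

obs 1: x=0 → posterior Dirichlet(8/3, 8, 6/5)
obs 2: x=0 → posterior Dirichlet(11/3, 8, 6/5)
obs 3: x=2 → posterior Dirichlet(11/3, 8, 11/5)
obs 4: x=1 → posterior Dirichlet(11/3, 9, 11/5)
obs 5: x=1 → posterior Dirichlet(11/3, 10, 11/5)
obs 6: x=0 → posterior Dirichlet(14/3, 10, 11/5)
obs 7: x=0 → posterior Dirichlet(17/3, 10, 11/5)
obs 8: x=0 → posterior Dirichlet(20/3, 10, 11/5)
obs 9: x=2 → posterior Dirichlet(20/3, 10, 16/5)
obs 10: x=1 → posterior Dirichlet(20/3, 11, 16/5)
obs 11: x=0 → posterior Dirichlet(23/3, 11, 16/5)
obs 12: x=2 → posterior Dirichlet(23/3, 11, 21/5)
obs 13: x=1 → posterior Dirichlet(23/3, 12, 21/5)

alpha_1=23/3, alpha_2=12, alpha_3=21/5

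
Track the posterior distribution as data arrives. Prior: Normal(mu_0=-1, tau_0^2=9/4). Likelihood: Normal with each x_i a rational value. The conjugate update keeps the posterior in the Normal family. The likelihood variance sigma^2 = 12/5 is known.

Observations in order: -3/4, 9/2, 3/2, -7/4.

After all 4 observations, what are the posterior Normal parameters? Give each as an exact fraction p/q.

obs 1: x=-3/4 → posterior Normal(-109/124, 36/31)
obs 2: x=9/2 → posterior Normal(7/8, 18/23)
obs 3: x=3/2 → posterior Normal(251/244, 36/61)
obs 4: x=-7/4 → posterior Normal(73/152, 9/19)

mu_0=73/152, tau_0^2=9/19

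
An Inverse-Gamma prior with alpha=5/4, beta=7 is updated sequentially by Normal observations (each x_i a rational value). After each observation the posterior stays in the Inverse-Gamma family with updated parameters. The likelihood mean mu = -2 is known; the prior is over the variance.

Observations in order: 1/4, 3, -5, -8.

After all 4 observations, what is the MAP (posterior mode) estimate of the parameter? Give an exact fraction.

1425/136

obs 1: x=1/4 → posterior Inverse-Gamma(7/4, 305/32)
obs 2: x=3 → posterior Inverse-Gamma(9/4, 705/32)
obs 3: x=-5 → posterior Inverse-Gamma(11/4, 849/32)
obs 4: x=-8 → posterior Inverse-Gamma(13/4, 1425/32)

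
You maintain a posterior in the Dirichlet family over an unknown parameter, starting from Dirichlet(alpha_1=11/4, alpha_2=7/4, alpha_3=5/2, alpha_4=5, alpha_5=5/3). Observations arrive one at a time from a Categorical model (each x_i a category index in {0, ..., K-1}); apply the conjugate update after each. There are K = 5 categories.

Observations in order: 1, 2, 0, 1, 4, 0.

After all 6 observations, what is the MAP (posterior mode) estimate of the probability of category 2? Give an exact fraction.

15/88

obs 1: x=1 → posterior Dirichlet(11/4, 11/4, 5/2, 5, 5/3)
obs 2: x=2 → posterior Dirichlet(11/4, 11/4, 7/2, 5, 5/3)
obs 3: x=0 → posterior Dirichlet(15/4, 11/4, 7/2, 5, 5/3)
obs 4: x=1 → posterior Dirichlet(15/4, 15/4, 7/2, 5, 5/3)
obs 5: x=4 → posterior Dirichlet(15/4, 15/4, 7/2, 5, 8/3)
obs 6: x=0 → posterior Dirichlet(19/4, 15/4, 7/2, 5, 8/3)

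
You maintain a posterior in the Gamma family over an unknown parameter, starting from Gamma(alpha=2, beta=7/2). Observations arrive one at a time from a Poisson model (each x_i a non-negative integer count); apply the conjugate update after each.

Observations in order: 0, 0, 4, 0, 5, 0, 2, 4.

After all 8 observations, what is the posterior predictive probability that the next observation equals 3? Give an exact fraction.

obs 1: x=0 → posterior Gamma(2, 9/2)
obs 2: x=0 → posterior Gamma(2, 11/2)
obs 3: x=4 → posterior Gamma(6, 13/2)
obs 4: x=0 → posterior Gamma(6, 15/2)
obs 5: x=5 → posterior Gamma(11, 17/2)
obs 6: x=0 → posterior Gamma(11, 19/2)
obs 7: x=2 → posterior Gamma(13, 21/2)
obs 8: x=4 → posterior Gamma(17, 23/2)

1093419906674259335115150456/9094947017729282379150390625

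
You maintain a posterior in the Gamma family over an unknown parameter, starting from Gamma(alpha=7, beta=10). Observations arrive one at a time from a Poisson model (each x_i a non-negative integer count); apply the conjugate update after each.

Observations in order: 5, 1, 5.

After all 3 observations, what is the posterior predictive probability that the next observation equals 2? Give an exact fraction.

19229874588784714225059/83668255425284801560576

obs 1: x=5 → posterior Gamma(12, 11)
obs 2: x=1 → posterior Gamma(13, 12)
obs 3: x=5 → posterior Gamma(18, 13)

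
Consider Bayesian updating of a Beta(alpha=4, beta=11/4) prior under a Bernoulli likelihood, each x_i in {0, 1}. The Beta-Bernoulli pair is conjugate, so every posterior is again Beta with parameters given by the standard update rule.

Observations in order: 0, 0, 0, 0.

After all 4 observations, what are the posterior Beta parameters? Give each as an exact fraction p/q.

alpha=4, beta=27/4

obs 1: x=0 → posterior Beta(4, 15/4)
obs 2: x=0 → posterior Beta(4, 19/4)
obs 3: x=0 → posterior Beta(4, 23/4)
obs 4: x=0 → posterior Beta(4, 27/4)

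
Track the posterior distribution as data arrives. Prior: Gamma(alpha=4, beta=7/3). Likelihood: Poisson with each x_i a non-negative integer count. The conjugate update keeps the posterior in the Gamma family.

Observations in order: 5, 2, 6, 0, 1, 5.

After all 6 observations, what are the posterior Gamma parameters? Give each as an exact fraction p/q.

alpha=23, beta=25/3

obs 1: x=5 → posterior Gamma(9, 10/3)
obs 2: x=2 → posterior Gamma(11, 13/3)
obs 3: x=6 → posterior Gamma(17, 16/3)
obs 4: x=0 → posterior Gamma(17, 19/3)
obs 5: x=1 → posterior Gamma(18, 22/3)
obs 6: x=5 → posterior Gamma(23, 25/3)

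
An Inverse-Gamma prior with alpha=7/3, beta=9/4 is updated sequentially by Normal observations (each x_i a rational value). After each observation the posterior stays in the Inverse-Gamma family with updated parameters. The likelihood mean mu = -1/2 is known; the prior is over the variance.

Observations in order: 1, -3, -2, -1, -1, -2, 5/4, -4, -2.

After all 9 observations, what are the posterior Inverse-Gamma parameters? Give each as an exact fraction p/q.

obs 1: x=1 → posterior Inverse-Gamma(17/6, 27/8)
obs 2: x=-3 → posterior Inverse-Gamma(10/3, 13/2)
obs 3: x=-2 → posterior Inverse-Gamma(23/6, 61/8)
obs 4: x=-1 → posterior Inverse-Gamma(13/3, 31/4)
obs 5: x=-1 → posterior Inverse-Gamma(29/6, 63/8)
obs 6: x=-2 → posterior Inverse-Gamma(16/3, 9)
obs 7: x=5/4 → posterior Inverse-Gamma(35/6, 337/32)
obs 8: x=-4 → posterior Inverse-Gamma(19/3, 533/32)
obs 9: x=-2 → posterior Inverse-Gamma(41/6, 569/32)

alpha=41/6, beta=569/32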